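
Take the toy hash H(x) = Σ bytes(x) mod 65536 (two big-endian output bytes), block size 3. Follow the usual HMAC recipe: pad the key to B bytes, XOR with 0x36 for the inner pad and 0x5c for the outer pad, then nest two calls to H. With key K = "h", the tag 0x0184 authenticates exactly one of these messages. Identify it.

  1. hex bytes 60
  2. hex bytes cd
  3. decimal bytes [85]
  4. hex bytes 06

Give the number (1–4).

2

Key "h" = 68 is 1 byte ≤ B = 3; zero-pad to 3 bytes: K' = 68 00 00.
K' ⊕ ipad = 5e 36 36; K' ⊕ opad = 34 5c 5c.
m1: inner = H(5e 36 36 60) = 01 2a; tag = H(34 5c 5c 01 2a) = 0117
m2: inner = H(5e 36 36 cd) = 01 97; tag = H(34 5c 5c 01 97) = 0184 ← matches
m3: inner = H(5e 36 36 55) = 01 1f; tag = H(34 5c 5c 01 1f) = 010c
m4: inner = H(5e 36 36 06) = 00 d0; tag = H(34 5c 5c 00 d0) = 01bc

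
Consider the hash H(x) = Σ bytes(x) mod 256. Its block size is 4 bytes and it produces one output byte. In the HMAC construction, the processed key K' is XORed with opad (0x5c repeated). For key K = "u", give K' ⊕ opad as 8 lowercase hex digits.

Key "u" = 75 is 1 byte ≤ B = 4; zero-pad to 4 bytes: K' = 75 00 00 00.
XOR each byte with 0x5c: 75⊕5c=29, 00⊕5c=5c, 00⊕5c=5c, 00⊕5c=5c.

295c5c5c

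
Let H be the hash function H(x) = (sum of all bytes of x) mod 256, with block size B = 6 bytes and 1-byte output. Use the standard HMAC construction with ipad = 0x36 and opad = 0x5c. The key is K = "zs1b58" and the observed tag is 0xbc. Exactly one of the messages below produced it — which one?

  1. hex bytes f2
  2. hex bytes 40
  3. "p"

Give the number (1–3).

1

Key "zs1b58" = 7a 73 31 62 35 38 is exactly B = 6 bytes: K' = 7a 73 31 62 35 38.
K' ⊕ ipad = 4c 45 07 54 03 0e; K' ⊕ opad = 26 2f 6d 3e 69 64.
m1: inner = H(4c 45 07 54 03 0e f2) = ef; tag = H(26 2f 6d 3e 69 64 ef) = bc ← matches
m2: inner = H(4c 45 07 54 03 0e 40) = 3d; tag = H(26 2f 6d 3e 69 64 3d) = 0a
m3: inner = H(4c 45 07 54 03 0e 70) = 6d; tag = H(26 2f 6d 3e 69 64 6d) = 3a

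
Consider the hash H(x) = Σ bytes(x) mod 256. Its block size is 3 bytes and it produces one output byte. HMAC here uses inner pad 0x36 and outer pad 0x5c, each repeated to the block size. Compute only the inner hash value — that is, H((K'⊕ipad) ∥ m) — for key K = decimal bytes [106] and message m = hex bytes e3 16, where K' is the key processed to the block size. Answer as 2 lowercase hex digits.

Key decimal bytes [106] = 6a is 1 byte ≤ B = 3; zero-pad to 3 bytes: K' = 6a 00 00.
K' ⊕ ipad = 5c 36 36.
Inner input = 5c 36 36 ∥ e3 16.
Inner hash: sum = 92+54+54+227+22 = 449; mod 256 = 193 → c1.

c1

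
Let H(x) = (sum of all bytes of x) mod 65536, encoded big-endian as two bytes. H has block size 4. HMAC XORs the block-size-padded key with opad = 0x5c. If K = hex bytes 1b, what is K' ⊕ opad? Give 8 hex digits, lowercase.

Key hex bytes 1b is 1 byte ≤ B = 4; zero-pad to 4 bytes: K' = 1b 00 00 00.
XOR each byte with 0x5c: 1b⊕5c=47, 00⊕5c=5c, 00⊕5c=5c, 00⊕5c=5c.

475c5c5c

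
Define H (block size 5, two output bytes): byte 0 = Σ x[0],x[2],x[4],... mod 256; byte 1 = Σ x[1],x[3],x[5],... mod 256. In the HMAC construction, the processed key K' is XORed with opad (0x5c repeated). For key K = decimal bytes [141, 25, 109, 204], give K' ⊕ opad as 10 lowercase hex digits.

d14531905c

Key decimal bytes [141, 25, 109, 204] = 8d 19 6d cc is 4 bytes ≤ B = 5; zero-pad to 5 bytes: K' = 8d 19 6d cc 00.
XOR each byte with 0x5c: 8d⊕5c=d1, 19⊕5c=45, 6d⊕5c=31, cc⊕5c=90, 00⊕5c=5c.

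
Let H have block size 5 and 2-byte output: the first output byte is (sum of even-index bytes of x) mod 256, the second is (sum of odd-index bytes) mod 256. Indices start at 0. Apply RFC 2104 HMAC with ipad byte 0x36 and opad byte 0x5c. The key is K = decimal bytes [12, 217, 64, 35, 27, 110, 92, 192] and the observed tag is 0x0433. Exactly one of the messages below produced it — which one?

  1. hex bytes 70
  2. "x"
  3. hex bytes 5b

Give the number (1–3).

Key decimal bytes [12, 217, 64, 35, 27, 110, 92, 192] = 0c d9 40 23 1b 6e 5c c0 is 8 bytes > B = 5, so hash it first: H(key) = c3 2a, then zero-pad to 5 bytes: K' = c3 2a 00 00 00.
K' ⊕ ipad = f5 1c 36 36 36; K' ⊕ opad = 9f 76 5c 5c 5c.
m1: inner = H(f5 1c 36 36 36 70) = 61 c2; tag = H(9f 76 5c 5c 5c 61 c2) = 1933
m2: inner = H(f5 1c 36 36 36 78) = 61 ca; tag = H(9f 76 5c 5c 5c 61 ca) = 2133
m3: inner = H(f5 1c 36 36 36 5b) = 61 ad; tag = H(9f 76 5c 5c 5c 61 ad) = 0433 ← matches

3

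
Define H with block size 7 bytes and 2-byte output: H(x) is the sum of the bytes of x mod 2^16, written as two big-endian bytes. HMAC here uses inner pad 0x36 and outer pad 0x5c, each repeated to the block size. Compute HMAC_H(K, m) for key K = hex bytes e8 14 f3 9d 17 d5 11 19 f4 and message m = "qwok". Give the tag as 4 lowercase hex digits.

0393

Key hex bytes e8 14 f3 9d 17 d5 11 19 f4 is 9 bytes > B = 7, so hash it first: H(key) = 04 96, then zero-pad to 7 bytes: K' = 04 96 00 00 00 00 00.
K' ⊕ ipad = 32 a0 36 36 36 36 36.  K' ⊕ opad = 58 ca 5c 5c 5c 5c 5c.
Inner input = (K'⊕ipad) ∥ m = 32 a0 36 36 36 36 36 ∥ 71 77 6f 6b.
Inner hash: sum = 50+160+54+54+54+54+54+113+119+111+107 = 930 → 03 a2.
Outer input = (K'⊕opad) ∥ inner = 58 ca 5c 5c 5c 5c 5c ∥ 03 a2.
Outer hash (tag): sum = 88+202+92+92+92+92+92+3+162 = 915 → 03 93.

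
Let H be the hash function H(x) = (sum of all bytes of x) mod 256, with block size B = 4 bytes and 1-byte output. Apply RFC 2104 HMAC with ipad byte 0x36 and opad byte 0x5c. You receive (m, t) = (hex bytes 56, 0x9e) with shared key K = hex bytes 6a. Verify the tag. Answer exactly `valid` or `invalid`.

Key hex bytes 6a is 1 byte ≤ B = 4; zero-pad to 4 bytes: K' = 6a 00 00 00.
K' ⊕ ipad = 5c 36 36 36; K' ⊕ opad = 36 5c 5c 5c.
Inner hash: sum = 92+54+54+54+86 = 340; mod 256 = 84 → 54.
Outer hash (recomputed tag): sum = 54+92+92+92+84 = 414; mod 256 = 158 → 9e.
Recomputed tag = 9e; claimed = 9e → match.

valid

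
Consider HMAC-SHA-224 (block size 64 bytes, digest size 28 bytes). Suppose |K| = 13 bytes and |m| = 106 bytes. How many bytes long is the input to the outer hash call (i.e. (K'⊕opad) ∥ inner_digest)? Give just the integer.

92

Key is 13 ≤ 64 bytes, zero-padded: |K'| = 64.
Outer input = (K'⊕opad) ∥ H(inner) → 64 + 28 = 92 bytes.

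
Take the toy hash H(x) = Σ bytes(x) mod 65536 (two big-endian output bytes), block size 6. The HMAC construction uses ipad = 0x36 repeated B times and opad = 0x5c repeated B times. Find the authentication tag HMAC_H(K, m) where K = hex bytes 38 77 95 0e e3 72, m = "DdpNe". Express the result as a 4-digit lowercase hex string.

02a9

Key hex bytes 38 77 95 0e e3 72 is exactly B = 6 bytes: K' = 38 77 95 0e e3 72.
K' ⊕ ipad = 0e 41 a3 38 d5 44.  K' ⊕ opad = 64 2b c9 52 bf 2e.
Inner input = (K'⊕ipad) ∥ m = 0e 41 a3 38 d5 44 ∥ 44 64 70 4e 65.
Inner hash: sum = 14+65+163+56+213+68+68+100+112+78+101 = 1038 → 04 0e.
Outer input = (K'⊕opad) ∥ inner = 64 2b c9 52 bf 2e ∥ 04 0e.
Outer hash (tag): sum = 100+43+201+82+191+46+4+14 = 681 → 02 a9.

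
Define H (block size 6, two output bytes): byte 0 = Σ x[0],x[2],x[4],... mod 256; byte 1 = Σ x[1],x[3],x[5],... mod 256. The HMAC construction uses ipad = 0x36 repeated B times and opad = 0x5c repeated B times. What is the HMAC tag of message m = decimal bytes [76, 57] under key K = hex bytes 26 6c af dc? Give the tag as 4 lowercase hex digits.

Key hex bytes 26 6c af dc is 4 bytes ≤ B = 6; zero-pad to 6 bytes: K' = 26 6c af dc 00 00.
K' ⊕ ipad = 10 5a 99 ea 36 36.  K' ⊕ opad = 7a 30 f3 80 5c 5c.
Inner input = (K'⊕ipad) ∥ m = 10 5a 99 ea 36 36 ∥ 4c 39.
Inner hash: even-index sum = 299 mod 256 = 43; odd-index sum = 435 mod 256 = 179 → 2b b3.
Outer input = (K'⊕opad) ∥ inner = 7a 30 f3 80 5c 5c ∥ 2b b3.
Outer hash (tag): even-index sum = 500 mod 256 = 244; odd-index sum = 447 mod 256 = 191 → f4 bf.

f4bf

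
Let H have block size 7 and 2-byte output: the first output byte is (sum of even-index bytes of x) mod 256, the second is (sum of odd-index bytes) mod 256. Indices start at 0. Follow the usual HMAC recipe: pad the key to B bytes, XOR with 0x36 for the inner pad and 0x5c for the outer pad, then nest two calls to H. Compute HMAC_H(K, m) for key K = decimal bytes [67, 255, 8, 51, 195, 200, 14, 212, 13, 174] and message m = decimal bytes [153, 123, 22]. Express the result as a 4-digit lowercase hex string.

ee14

Key decimal bytes [67, 255, 8, 51, 195, 200, 14, 212, 13, 174] = 43 ff 08 33 c3 c8 0e d4 0d ae is 10 bytes > B = 7, so hash it first: H(key) = 29 7c, then zero-pad to 7 bytes: K' = 29 7c 00 00 00 00 00.
K' ⊕ ipad = 1f 4a 36 36 36 36 36.  K' ⊕ opad = 75 20 5c 5c 5c 5c 5c.
Inner input = (K'⊕ipad) ∥ m = 1f 4a 36 36 36 36 36 ∥ 99 7b 16.
Inner hash: even-index sum = 316 mod 256 = 60; odd-index sum = 357 mod 256 = 101 → 3c 65.
Outer input = (K'⊕opad) ∥ inner = 75 20 5c 5c 5c 5c 5c ∥ 3c 65.
Outer hash (tag): even-index sum = 494 mod 256 = 238; odd-index sum = 276 mod 256 = 20 → ee 14.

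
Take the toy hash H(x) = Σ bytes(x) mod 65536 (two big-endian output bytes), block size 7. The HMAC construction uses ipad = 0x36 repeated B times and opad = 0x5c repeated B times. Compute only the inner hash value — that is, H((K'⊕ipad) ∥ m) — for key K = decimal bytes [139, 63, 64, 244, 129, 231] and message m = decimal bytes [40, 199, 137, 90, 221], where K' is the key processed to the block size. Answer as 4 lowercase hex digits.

066b

Key decimal bytes [139, 63, 64, 244, 129, 231] = 8b 3f 40 f4 81 e7 is 6 bytes ≤ B = 7; zero-pad to 7 bytes: K' = 8b 3f 40 f4 81 e7 00.
K' ⊕ ipad = bd 09 76 c2 b7 d1 36.
Inner input = bd 09 76 c2 b7 d1 36 ∥ 28 c7 89 5a dd.
Inner hash: sum = 189+9+118+194+183+209+54+40+199+137+90+221 = 1643 → 06 6b.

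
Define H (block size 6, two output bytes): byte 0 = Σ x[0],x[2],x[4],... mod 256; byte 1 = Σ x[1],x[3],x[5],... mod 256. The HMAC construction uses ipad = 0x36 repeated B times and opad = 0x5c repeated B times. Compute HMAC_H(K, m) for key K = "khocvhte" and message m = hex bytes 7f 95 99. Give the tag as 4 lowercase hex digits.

Key "khocvhte" = 6b 68 6f 63 76 68 74 65 is 8 bytes > B = 6, so hash it first: H(key) = c4 98, then zero-pad to 6 bytes: K' = c4 98 00 00 00 00.
K' ⊕ ipad = f2 ae 36 36 36 36.  K' ⊕ opad = 98 c4 5c 5c 5c 5c.
Inner input = (K'⊕ipad) ∥ m = f2 ae 36 36 36 36 ∥ 7f 95 99.
Inner hash: even-index sum = 630 mod 256 = 118; odd-index sum = 431 mod 256 = 175 → 76 af.
Outer input = (K'⊕opad) ∥ inner = 98 c4 5c 5c 5c 5c ∥ 76 af.
Outer hash (tag): even-index sum = 454 mod 256 = 198; odd-index sum = 555 mod 256 = 43 → c6 2b.

c62b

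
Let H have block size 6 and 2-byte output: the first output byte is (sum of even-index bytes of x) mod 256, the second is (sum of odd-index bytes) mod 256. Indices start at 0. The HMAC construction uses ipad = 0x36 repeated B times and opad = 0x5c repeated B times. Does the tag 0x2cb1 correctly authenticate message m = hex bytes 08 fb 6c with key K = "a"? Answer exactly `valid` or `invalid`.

Key "a" = 61 is 1 byte ≤ B = 6; zero-pad to 6 bytes: K' = 61 00 00 00 00 00.
K' ⊕ ipad = 57 36 36 36 36 36; K' ⊕ opad = 3d 5c 5c 5c 5c 5c.
Inner hash: even-index sum = 311 mod 256 = 55; odd-index sum = 413 mod 256 = 157 → 37 9d.
Outer hash (recomputed tag): even-index sum = 300 mod 256 = 44; odd-index sum = 433 mod 256 = 177 → 2c b1.
Recomputed tag = 2cb1; claimed = 2cb1 → match.

valid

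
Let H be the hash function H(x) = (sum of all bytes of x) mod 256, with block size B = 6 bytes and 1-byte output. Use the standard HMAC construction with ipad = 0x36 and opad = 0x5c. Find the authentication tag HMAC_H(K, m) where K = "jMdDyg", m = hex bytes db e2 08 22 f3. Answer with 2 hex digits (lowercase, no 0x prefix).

Key "jMdDyg" = 6a 4d 64 44 79 67 is exactly B = 6 bytes: K' = 6a 4d 64 44 79 67.
K' ⊕ ipad = 5c 7b 52 72 4f 51.  K' ⊕ opad = 36 11 38 18 25 3b.
Inner input = (K'⊕ipad) ∥ m = 5c 7b 52 72 4f 51 ∥ db e2 08 22 f3.
Inner hash: sum = 92+123+82+114+79+81+219+226+8+34+243 = 1301; mod 256 = 21 → 15.
Outer input = (K'⊕opad) ∥ inner = 36 11 38 18 25 3b ∥ 15.
Outer hash (tag): sum = 54+17+56+24+37+59+21 = 268; mod 256 = 12 → 0c.

0c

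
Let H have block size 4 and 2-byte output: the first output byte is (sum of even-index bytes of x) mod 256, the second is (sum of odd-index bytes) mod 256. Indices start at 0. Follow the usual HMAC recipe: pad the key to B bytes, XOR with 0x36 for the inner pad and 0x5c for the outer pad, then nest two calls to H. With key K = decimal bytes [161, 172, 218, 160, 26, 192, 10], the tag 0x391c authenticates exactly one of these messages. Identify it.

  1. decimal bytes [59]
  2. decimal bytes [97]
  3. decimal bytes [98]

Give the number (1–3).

1

Key decimal bytes [161, 172, 218, 160, 26, 192, 10] = a1 ac da a0 1a c0 0a is 7 bytes > B = 4, so hash it first: H(key) = 9f 0c, then zero-pad to 4 bytes: K' = 9f 0c 00 00.
K' ⊕ ipad = a9 3a 36 36; K' ⊕ opad = c3 50 5c 5c.
m1: inner = H(a9 3a 36 36 3b) = 1a 70; tag = H(c3 50 5c 5c 1a 70) = 391c ← matches
m2: inner = H(a9 3a 36 36 61) = 40 70; tag = H(c3 50 5c 5c 40 70) = 5f1c
m3: inner = H(a9 3a 36 36 62) = 41 70; tag = H(c3 50 5c 5c 41 70) = 601c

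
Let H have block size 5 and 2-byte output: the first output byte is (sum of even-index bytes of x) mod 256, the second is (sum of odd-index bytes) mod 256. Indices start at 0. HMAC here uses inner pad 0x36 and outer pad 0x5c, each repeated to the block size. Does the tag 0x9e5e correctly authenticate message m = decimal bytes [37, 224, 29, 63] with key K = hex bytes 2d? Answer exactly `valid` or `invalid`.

invalid

Key hex bytes 2d is 1 byte ≤ B = 5; zero-pad to 5 bytes: K' = 2d 00 00 00 00.
K' ⊕ ipad = 1b 36 36 36 36; K' ⊕ opad = 71 5c 5c 5c 5c.
Inner hash: even-index sum = 422 mod 256 = 166; odd-index sum = 174 mod 256 = 174 → a6 ae.
Outer hash (recomputed tag): even-index sum = 471 mod 256 = 215; odd-index sum = 350 mod 256 = 94 → d7 5e.
Recomputed tag = d75e; claimed = 9e5e → mismatch.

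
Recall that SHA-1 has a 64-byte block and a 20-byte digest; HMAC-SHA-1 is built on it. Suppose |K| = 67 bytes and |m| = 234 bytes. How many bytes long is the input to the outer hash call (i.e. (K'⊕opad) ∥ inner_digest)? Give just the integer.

Key is 67 > 64 bytes, so it is hashed to 20 bytes then zero-padded to 64: |K'| = 64.
Outer input = (K'⊕opad) ∥ H(inner) → 64 + 20 = 84 bytes.

84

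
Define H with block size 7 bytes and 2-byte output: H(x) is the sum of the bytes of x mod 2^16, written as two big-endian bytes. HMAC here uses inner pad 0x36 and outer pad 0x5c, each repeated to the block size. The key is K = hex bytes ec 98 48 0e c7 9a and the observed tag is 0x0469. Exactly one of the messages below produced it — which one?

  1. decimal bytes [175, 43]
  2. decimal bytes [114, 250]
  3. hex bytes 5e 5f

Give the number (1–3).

3

Key hex bytes ec 98 48 0e c7 9a is 6 bytes ≤ B = 7; zero-pad to 7 bytes: K' = ec 98 48 0e c7 9a 00.
K' ⊕ ipad = da ae 7e 38 f1 ac 36; K' ⊕ opad = b0 c4 14 52 9b c6 5c.
m1: inner = H(da ae 7e 38 f1 ac 36 af 2b) = 04 eb; tag = H(b0 c4 14 52 9b c6 5c 04 eb) = 0486
m2: inner = H(da ae 7e 38 f1 ac 36 72 fa) = 05 7d; tag = H(b0 c4 14 52 9b c6 5c 05 7d) = 0419
m3: inner = H(da ae 7e 38 f1 ac 36 5e 5f) = 04 ce; tag = H(b0 c4 14 52 9b c6 5c 04 ce) = 0469 ← matches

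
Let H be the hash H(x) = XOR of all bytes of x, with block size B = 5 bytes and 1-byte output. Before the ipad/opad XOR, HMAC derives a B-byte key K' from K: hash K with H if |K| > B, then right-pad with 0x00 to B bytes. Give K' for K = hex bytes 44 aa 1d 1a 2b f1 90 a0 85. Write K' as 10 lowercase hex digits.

8600000000

|K| = 9 > B = 5, so first hash the key.
H(K): XOR 44⊕aa⊕1d⊕1a⊕2b⊕f1⊕90⊕a0⊕85 = 86.
Zero-pad H(K) = 86 to 5 bytes: K' = 86 00 00 00 00.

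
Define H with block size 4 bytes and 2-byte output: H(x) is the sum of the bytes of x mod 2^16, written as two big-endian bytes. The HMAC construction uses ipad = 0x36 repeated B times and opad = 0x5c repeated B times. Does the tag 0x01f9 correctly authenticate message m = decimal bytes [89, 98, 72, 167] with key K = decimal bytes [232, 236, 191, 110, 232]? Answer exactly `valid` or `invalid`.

Key decimal bytes [232, 236, 191, 110, 232] = e8 ec bf 6e e8 is 5 bytes > B = 4, so hash it first: H(key) = 03 e9, then zero-pad to 4 bytes: K' = 03 e9 00 00.
K' ⊕ ipad = 35 df 36 36; K' ⊕ opad = 5f b5 5c 5c.
Inner hash: sum = 53+223+54+54+89+98+72+167 = 810 → 03 2a.
Outer hash (recomputed tag): sum = 95+181+92+92+3+42 = 505 → 01 f9.
Recomputed tag = 01f9; claimed = 01f9 → match.

valid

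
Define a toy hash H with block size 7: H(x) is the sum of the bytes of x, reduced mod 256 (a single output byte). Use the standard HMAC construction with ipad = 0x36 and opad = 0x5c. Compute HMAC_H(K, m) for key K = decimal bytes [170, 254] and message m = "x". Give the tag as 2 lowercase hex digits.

4e

Key decimal bytes [170, 254] = aa fe is 2 bytes ≤ B = 7; zero-pad to 7 bytes: K' = aa fe 00 00 00 00 00.
K' ⊕ ipad = 9c c8 36 36 36 36 36.  K' ⊕ opad = f6 a2 5c 5c 5c 5c 5c.
Inner input = (K'⊕ipad) ∥ m = 9c c8 36 36 36 36 36 ∥ 78.
Inner hash: sum = 156+200+54+54+54+54+54+120 = 746; mod 256 = 234 → ea.
Outer input = (K'⊕opad) ∥ inner = f6 a2 5c 5c 5c 5c 5c ∥ ea.
Outer hash (tag): sum = 246+162+92+92+92+92+92+234 = 1102; mod 256 = 78 → 4e.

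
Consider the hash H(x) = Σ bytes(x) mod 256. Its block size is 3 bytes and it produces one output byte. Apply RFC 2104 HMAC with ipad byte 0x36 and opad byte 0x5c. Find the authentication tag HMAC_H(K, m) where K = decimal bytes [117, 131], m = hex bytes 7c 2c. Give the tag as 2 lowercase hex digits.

Key decimal bytes [117, 131] = 75 83 is 2 bytes ≤ B = 3; zero-pad to 3 bytes: K' = 75 83 00.
K' ⊕ ipad = 43 b5 36.  K' ⊕ opad = 29 df 5c.
Inner input = (K'⊕ipad) ∥ m = 43 b5 36 ∥ 7c 2c.
Inner hash: sum = 67+181+54+124+44 = 470; mod 256 = 214 → d6.
Outer input = (K'⊕opad) ∥ inner = 29 df 5c ∥ d6.
Outer hash (tag): sum = 41+223+92+214 = 570; mod 256 = 58 → 3a.

3a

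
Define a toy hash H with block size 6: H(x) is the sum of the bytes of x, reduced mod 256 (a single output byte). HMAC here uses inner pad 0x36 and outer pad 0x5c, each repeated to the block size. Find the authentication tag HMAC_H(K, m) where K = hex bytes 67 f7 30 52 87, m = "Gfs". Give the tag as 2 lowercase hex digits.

Key hex bytes 67 f7 30 52 87 is 5 bytes ≤ B = 6; zero-pad to 6 bytes: K' = 67 f7 30 52 87 00.
K' ⊕ ipad = 51 c1 06 64 b1 36.  K' ⊕ opad = 3b ab 6c 0e db 5c.
Inner input = (K'⊕ipad) ∥ m = 51 c1 06 64 b1 36 ∥ 47 66 73.
Inner hash: sum = 81+193+6+100+177+54+71+102+115 = 899; mod 256 = 131 → 83.
Outer input = (K'⊕opad) ∥ inner = 3b ab 6c 0e db 5c ∥ 83.
Outer hash (tag): sum = 59+171+108+14+219+92+131 = 794; mod 256 = 26 → 1a.

1a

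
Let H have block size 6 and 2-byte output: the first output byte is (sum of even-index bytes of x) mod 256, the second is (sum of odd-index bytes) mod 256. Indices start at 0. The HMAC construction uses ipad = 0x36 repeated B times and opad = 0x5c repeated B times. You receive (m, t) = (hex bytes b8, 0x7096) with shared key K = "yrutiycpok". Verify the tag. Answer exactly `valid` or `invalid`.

Key "yrutiycpok" = 79 72 75 74 69 79 63 70 6f 6b is 10 bytes > B = 6, so hash it first: H(key) = 29 3a, then zero-pad to 6 bytes: K' = 29 3a 00 00 00 00.
K' ⊕ ipad = 1f 0c 36 36 36 36; K' ⊕ opad = 75 66 5c 5c 5c 5c.
Inner hash: even-index sum = 323 mod 256 = 67; odd-index sum = 120 mod 256 = 120 → 43 78.
Outer hash (recomputed tag): even-index sum = 368 mod 256 = 112; odd-index sum = 406 mod 256 = 150 → 70 96.
Recomputed tag = 7096; claimed = 7096 → match.

valid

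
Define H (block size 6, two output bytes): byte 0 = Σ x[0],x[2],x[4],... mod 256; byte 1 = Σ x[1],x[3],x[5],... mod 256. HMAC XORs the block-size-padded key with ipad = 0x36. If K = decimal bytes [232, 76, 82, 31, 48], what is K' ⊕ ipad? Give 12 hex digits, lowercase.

Key decimal bytes [232, 76, 82, 31, 48] = e8 4c 52 1f 30 is 5 bytes ≤ B = 6; zero-pad to 6 bytes: K' = e8 4c 52 1f 30 00.
XOR each byte with 0x36: e8⊕36=de, 4c⊕36=7a, 52⊕36=64, 1f⊕36=29, 30⊕36=06, 00⊕36=36.

de7a64290636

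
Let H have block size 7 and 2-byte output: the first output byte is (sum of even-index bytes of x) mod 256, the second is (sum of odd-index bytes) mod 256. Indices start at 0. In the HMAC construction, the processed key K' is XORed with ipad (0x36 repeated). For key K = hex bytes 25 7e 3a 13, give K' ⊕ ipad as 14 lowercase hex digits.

Key hex bytes 25 7e 3a 13 is 4 bytes ≤ B = 7; zero-pad to 7 bytes: K' = 25 7e 3a 13 00 00 00.
XOR each byte with 0x36: 25⊕36=13, 7e⊕36=48, 3a⊕36=0c, 13⊕36=25, 00⊕36=36, 00⊕36=36, 00⊕36=36.

13480c25363636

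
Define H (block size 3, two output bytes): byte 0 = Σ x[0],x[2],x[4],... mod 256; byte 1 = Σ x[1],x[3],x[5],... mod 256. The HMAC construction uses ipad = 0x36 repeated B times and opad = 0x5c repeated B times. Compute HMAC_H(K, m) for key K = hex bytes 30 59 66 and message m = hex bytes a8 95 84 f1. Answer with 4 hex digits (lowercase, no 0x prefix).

41e1

Key hex bytes 30 59 66 is exactly B = 3 bytes: K' = 30 59 66.
K' ⊕ ipad = 06 6f 50.  K' ⊕ opad = 6c 05 3a.
Inner input = (K'⊕ipad) ∥ m = 06 6f 50 ∥ a8 95 84 f1.
Inner hash: even-index sum = 476 mod 256 = 220; odd-index sum = 411 mod 256 = 155 → dc 9b.
Outer input = (K'⊕opad) ∥ inner = 6c 05 3a ∥ dc 9b.
Outer hash (tag): even-index sum = 321 mod 256 = 65; odd-index sum = 225 mod 256 = 225 → 41 e1.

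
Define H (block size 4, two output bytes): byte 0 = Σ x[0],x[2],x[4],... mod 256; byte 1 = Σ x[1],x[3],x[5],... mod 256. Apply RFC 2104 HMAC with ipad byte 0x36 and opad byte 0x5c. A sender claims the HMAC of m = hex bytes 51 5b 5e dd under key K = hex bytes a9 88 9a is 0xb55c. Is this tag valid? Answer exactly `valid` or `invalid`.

valid

Key hex bytes a9 88 9a is 3 bytes ≤ B = 4; zero-pad to 4 bytes: K' = a9 88 9a 00.
K' ⊕ ipad = 9f be ac 36; K' ⊕ opad = f5 d4 c6 5c.
Inner hash: even-index sum = 506 mod 256 = 250; odd-index sum = 556 mod 256 = 44 → fa 2c.
Outer hash (recomputed tag): even-index sum = 693 mod 256 = 181; odd-index sum = 348 mod 256 = 92 → b5 5c.
Recomputed tag = b55c; claimed = b55c → match.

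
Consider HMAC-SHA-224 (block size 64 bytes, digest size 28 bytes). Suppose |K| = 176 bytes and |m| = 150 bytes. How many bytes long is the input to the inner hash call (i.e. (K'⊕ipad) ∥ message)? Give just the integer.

Key is 176 > 64 bytes, so it is hashed to 28 bytes then zero-padded to 64: |K'| = 64.
Inner input = (K'⊕ipad) ∥ m → 64 + 150 = 214 bytes.

214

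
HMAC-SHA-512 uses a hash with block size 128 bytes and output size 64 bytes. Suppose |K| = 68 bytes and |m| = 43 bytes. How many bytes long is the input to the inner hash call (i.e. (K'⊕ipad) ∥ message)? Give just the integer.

Key is 68 ≤ 128 bytes, zero-padded: |K'| = 128.
Inner input = (K'⊕ipad) ∥ m → 128 + 43 = 171 bytes.

171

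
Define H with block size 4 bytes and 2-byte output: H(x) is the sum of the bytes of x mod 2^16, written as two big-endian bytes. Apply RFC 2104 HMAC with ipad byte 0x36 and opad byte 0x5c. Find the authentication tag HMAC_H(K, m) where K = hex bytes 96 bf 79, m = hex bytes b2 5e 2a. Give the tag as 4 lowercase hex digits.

Key hex bytes 96 bf 79 is 3 bytes ≤ B = 4; zero-pad to 4 bytes: K' = 96 bf 79 00.
K' ⊕ ipad = a0 89 4f 36.  K' ⊕ opad = ca e3 25 5c.
Inner input = (K'⊕ipad) ∥ m = a0 89 4f 36 ∥ b2 5e 2a.
Inner hash: sum = 160+137+79+54+178+94+42 = 744 → 02 e8.
Outer input = (K'⊕opad) ∥ inner = ca e3 25 5c ∥ 02 e8.
Outer hash (tag): sum = 202+227+37+92+2+232 = 792 → 03 18.

0318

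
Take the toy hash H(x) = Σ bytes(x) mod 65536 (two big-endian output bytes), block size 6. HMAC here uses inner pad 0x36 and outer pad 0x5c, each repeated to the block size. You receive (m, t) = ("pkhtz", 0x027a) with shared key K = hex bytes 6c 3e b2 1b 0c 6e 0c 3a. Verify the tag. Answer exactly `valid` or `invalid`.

Key hex bytes 6c 3e b2 1b 0c 6e 0c 3a is 8 bytes > B = 6, so hash it first: H(key) = 02 37, then zero-pad to 6 bytes: K' = 02 37 00 00 00 00.
K' ⊕ ipad = 34 01 36 36 36 36; K' ⊕ opad = 5e 6b 5c 5c 5c 5c.
Inner hash: sum = 52+1+54+54+54+54+112+107+104+116+122 = 830 → 03 3e.
Outer hash (recomputed tag): sum = 94+107+92+92+92+92+3+62 = 634 → 02 7a.
Recomputed tag = 027a; claimed = 027a → match.

valid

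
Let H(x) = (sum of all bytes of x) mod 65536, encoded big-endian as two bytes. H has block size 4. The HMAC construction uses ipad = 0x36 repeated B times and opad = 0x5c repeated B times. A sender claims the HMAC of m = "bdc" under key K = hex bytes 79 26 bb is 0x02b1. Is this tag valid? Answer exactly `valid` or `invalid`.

invalid

Key hex bytes 79 26 bb is 3 bytes ≤ B = 4; zero-pad to 4 bytes: K' = 79 26 bb 00.
K' ⊕ ipad = 4f 10 8d 36; K' ⊕ opad = 25 7a e7 5c.
Inner hash: sum = 79+16+141+54+98+100+99 = 587 → 02 4b.
Outer hash (recomputed tag): sum = 37+122+231+92+2+75 = 559 → 02 2f.
Recomputed tag = 022f; claimed = 02b1 → mismatch.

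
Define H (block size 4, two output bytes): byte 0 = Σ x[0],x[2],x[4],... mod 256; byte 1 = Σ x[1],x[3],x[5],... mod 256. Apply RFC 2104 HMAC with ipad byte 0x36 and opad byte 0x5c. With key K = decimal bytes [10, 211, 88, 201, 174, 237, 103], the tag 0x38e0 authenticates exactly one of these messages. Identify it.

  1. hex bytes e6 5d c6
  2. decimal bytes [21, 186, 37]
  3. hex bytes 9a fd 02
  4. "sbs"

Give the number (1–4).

2

Key decimal bytes [10, 211, 88, 201, 174, 237, 103] = 0a d3 58 c9 ae ed 67 is 7 bytes > B = 4, so hash it first: H(key) = 77 89, then zero-pad to 4 bytes: K' = 77 89 00 00.
K' ⊕ ipad = 41 bf 36 36; K' ⊕ opad = 2b d5 5c 5c.
m1: inner = H(41 bf 36 36 e6 5d c6) = 23 52; tag = H(2b d5 5c 5c 23 52) = aa83
m2: inner = H(41 bf 36 36 15 ba 25) = b1 af; tag = H(2b d5 5c 5c b1 af) = 38e0 ← matches
m3: inner = H(41 bf 36 36 9a fd 02) = 13 f2; tag = H(2b d5 5c 5c 13 f2) = 9a23
m4: inner = H(41 bf 36 36 73 62 73) = 5d 57; tag = H(2b d5 5c 5c 5d 57) = e488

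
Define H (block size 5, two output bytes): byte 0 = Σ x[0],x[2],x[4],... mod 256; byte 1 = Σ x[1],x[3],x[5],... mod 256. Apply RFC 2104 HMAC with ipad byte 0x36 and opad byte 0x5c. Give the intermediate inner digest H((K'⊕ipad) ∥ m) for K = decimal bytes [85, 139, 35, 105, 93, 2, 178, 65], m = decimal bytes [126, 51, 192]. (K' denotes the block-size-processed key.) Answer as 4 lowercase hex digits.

5075

Key decimal bytes [85, 139, 35, 105, 93, 2, 178, 65] = 55 8b 23 69 5d 02 b2 41 is 8 bytes > B = 5, so hash it first: H(key) = 87 37, then zero-pad to 5 bytes: K' = 87 37 00 00 00.
K' ⊕ ipad = b1 01 36 36 36.
Inner input = b1 01 36 36 36 ∥ 7e 33 c0.
Inner hash: even-index sum = 336 mod 256 = 80; odd-index sum = 373 mod 256 = 117 → 50 75.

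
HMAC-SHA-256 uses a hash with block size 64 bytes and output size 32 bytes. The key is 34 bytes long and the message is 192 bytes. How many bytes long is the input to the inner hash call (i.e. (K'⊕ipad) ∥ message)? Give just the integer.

256

Key is 34 ≤ 64 bytes, zero-padded: |K'| = 64.
Inner input = (K'⊕ipad) ∥ m → 64 + 192 = 256 bytes.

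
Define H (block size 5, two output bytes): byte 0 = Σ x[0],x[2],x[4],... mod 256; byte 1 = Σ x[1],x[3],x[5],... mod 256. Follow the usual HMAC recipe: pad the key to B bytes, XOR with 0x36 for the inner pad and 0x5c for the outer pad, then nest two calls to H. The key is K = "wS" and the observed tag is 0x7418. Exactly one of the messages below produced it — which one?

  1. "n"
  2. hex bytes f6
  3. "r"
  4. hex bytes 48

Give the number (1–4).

Key "wS" = 77 53 is 2 bytes ≤ B = 5; zero-pad to 5 bytes: K' = 77 53 00 00 00.
K' ⊕ ipad = 41 65 36 36 36; K' ⊕ opad = 2b 0f 5c 5c 5c.
m1: inner = H(41 65 36 36 36 6e) = ad 09; tag = H(2b 0f 5c 5c 5c ad 09) = ec18
m2: inner = H(41 65 36 36 36 f6) = ad 91; tag = H(2b 0f 5c 5c 5c ad 91) = 7418 ← matches
m3: inner = H(41 65 36 36 36 72) = ad 0d; tag = H(2b 0f 5c 5c 5c ad 0d) = f018
m4: inner = H(41 65 36 36 36 48) = ad e3; tag = H(2b 0f 5c 5c 5c ad e3) = c618

2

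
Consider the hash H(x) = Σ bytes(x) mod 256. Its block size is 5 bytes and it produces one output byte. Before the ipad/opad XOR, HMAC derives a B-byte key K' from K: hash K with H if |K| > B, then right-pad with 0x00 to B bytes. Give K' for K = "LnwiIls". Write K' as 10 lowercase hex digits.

c200000000

|K| = 7 > B = 5, so first hash the key.
H(K): sum = 76+110+119+105+73+108+115 = 706; mod 256 = 194 → c2.
Zero-pad H(K) = c2 to 5 bytes: K' = c2 00 00 00 00.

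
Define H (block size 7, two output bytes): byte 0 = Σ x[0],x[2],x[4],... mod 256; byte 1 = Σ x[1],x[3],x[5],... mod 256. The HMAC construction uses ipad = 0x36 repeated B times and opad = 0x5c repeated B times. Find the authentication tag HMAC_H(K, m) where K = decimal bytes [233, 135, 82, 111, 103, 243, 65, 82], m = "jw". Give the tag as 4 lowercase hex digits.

Key decimal bytes [233, 135, 82, 111, 103, 243, 65, 82] = e9 87 52 6f 67 f3 41 52 is 8 bytes > B = 7, so hash it first: H(key) = e3 3b, then zero-pad to 7 bytes: K' = e3 3b 00 00 00 00 00.
K' ⊕ ipad = d5 0d 36 36 36 36 36.  K' ⊕ opad = bf 67 5c 5c 5c 5c 5c.
Inner input = (K'⊕ipad) ∥ m = d5 0d 36 36 36 36 36 ∥ 6a 77.
Inner hash: even-index sum = 494 mod 256 = 238; odd-index sum = 227 mod 256 = 227 → ee e3.
Outer input = (K'⊕opad) ∥ inner = bf 67 5c 5c 5c 5c 5c ∥ ee e3.
Outer hash (tag): even-index sum = 694 mod 256 = 182; odd-index sum = 525 mod 256 = 13 → b6 0d.

b60d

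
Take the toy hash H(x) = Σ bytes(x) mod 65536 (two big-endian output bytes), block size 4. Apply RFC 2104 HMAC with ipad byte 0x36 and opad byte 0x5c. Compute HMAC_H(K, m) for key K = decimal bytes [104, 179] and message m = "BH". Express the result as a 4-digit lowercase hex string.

Key decimal bytes [104, 179] = 68 b3 is 2 bytes ≤ B = 4; zero-pad to 4 bytes: K' = 68 b3 00 00.
K' ⊕ ipad = 5e 85 36 36.  K' ⊕ opad = 34 ef 5c 5c.
Inner input = (K'⊕ipad) ∥ m = 5e 85 36 36 ∥ 42 48.
Inner hash: sum = 94+133+54+54+66+72 = 473 → 01 d9.
Outer input = (K'⊕opad) ∥ inner = 34 ef 5c 5c ∥ 01 d9.
Outer hash (tag): sum = 52+239+92+92+1+217 = 693 → 02 b5.

02b5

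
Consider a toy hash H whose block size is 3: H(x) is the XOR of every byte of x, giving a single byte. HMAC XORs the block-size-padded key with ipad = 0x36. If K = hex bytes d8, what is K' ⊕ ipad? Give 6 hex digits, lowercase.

ee3636

Key hex bytes d8 is 1 byte ≤ B = 3; zero-pad to 3 bytes: K' = d8 00 00.
XOR each byte with 0x36: d8⊕36=ee, 00⊕36=36, 00⊕36=36.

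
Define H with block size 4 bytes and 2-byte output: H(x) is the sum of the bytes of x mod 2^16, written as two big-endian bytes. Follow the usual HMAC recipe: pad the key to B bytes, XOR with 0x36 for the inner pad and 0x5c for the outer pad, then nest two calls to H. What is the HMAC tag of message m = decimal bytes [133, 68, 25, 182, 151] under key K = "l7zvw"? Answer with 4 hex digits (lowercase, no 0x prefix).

Key "l7zvw" = 6c 37 7a 76 77 is 5 bytes > B = 4, so hash it first: H(key) = 02 0a, then zero-pad to 4 bytes: K' = 02 0a 00 00.
K' ⊕ ipad = 34 3c 36 36.  K' ⊕ opad = 5e 56 5c 5c.
Inner input = (K'⊕ipad) ∥ m = 34 3c 36 36 ∥ 85 44 19 b6 97.
Inner hash: sum = 52+60+54+54+133+68+25+182+151 = 779 → 03 0b.
Outer input = (K'⊕opad) ∥ inner = 5e 56 5c 5c ∥ 03 0b.
Outer hash (tag): sum = 94+86+92+92+3+11 = 378 → 01 7a.

017a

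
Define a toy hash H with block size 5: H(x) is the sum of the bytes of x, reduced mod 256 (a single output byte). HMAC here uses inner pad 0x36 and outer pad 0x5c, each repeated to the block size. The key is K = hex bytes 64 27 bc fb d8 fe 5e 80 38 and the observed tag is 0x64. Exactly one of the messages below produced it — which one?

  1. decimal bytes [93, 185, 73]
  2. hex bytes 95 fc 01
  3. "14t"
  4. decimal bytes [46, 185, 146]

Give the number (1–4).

2

Key hex bytes 64 27 bc fb d8 fe 5e 80 38 is 9 bytes > B = 5, so hash it first: H(key) = 2e, then zero-pad to 5 bytes: K' = 2e 00 00 00 00.
K' ⊕ ipad = 18 36 36 36 36; K' ⊕ opad = 72 5c 5c 5c 5c.
m1: inner = H(18 36 36 36 36 5d b9 49) = 4f; tag = H(72 5c 5c 5c 5c 4f) = 31
m2: inner = H(18 36 36 36 36 95 fc 01) = 82; tag = H(72 5c 5c 5c 5c 82) = 64 ← matches
m3: inner = H(18 36 36 36 36 31 34 74) = c9; tag = H(72 5c 5c 5c 5c c9) = ab
m4: inner = H(18 36 36 36 36 2e b9 92) = 69; tag = H(72 5c 5c 5c 5c 69) = 4b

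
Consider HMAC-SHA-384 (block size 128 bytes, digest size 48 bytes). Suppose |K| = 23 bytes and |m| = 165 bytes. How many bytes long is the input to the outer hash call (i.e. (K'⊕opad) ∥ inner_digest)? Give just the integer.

176

Key is 23 ≤ 128 bytes, zero-padded: |K'| = 128.
Outer input = (K'⊕opad) ∥ H(inner) → 128 + 48 = 176 bytes.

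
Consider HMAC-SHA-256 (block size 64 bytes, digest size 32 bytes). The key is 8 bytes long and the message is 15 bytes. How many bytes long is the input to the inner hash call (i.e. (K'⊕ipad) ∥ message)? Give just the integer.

79

Key is 8 ≤ 64 bytes, zero-padded: |K'| = 64.
Inner input = (K'⊕ipad) ∥ m → 64 + 15 = 79 bytes.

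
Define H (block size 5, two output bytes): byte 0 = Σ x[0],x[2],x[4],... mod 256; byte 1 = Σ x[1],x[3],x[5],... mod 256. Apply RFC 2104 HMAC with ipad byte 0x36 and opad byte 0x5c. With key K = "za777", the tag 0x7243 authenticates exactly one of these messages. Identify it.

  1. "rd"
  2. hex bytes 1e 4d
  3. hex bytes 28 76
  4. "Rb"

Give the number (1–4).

2

Key "za777" = 7a 61 37 37 37 is exactly B = 5 bytes: K' = 7a 61 37 37 37.
K' ⊕ ipad = 4c 57 01 01 01; K' ⊕ opad = 26 3d 6b 6b 6b.
m1: inner = H(4c 57 01 01 01 72 64) = b2 ca; tag = H(26 3d 6b 6b 6b b2 ca) = c65a
m2: inner = H(4c 57 01 01 01 1e 4d) = 9b 76; tag = H(26 3d 6b 6b 6b 9b 76) = 7243 ← matches
m3: inner = H(4c 57 01 01 01 28 76) = c4 80; tag = H(26 3d 6b 6b 6b c4 80) = 7c6c
m4: inner = H(4c 57 01 01 01 52 62) = b0 aa; tag = H(26 3d 6b 6b 6b b0 aa) = a658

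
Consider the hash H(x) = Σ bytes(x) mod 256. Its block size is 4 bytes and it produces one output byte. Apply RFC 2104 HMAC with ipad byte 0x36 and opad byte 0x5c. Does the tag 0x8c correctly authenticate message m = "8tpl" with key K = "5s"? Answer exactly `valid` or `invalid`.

Key "5s" = 35 73 is 2 bytes ≤ B = 4; zero-pad to 4 bytes: K' = 35 73 00 00.
K' ⊕ ipad = 03 45 36 36; K' ⊕ opad = 69 2f 5c 5c.
Inner hash: sum = 3+69+54+54+56+116+112+108 = 572; mod 256 = 60 → 3c.
Outer hash (recomputed tag): sum = 105+47+92+92+60 = 396; mod 256 = 140 → 8c.
Recomputed tag = 8c; claimed = 8c → match.

valid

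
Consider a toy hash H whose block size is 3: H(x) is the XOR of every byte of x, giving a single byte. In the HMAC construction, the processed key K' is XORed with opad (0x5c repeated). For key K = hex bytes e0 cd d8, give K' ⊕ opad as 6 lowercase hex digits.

bc9184

Key hex bytes e0 cd d8 is exactly B = 3 bytes: K' = e0 cd d8.
XOR each byte with 0x5c: e0⊕5c=bc, cd⊕5c=91, d8⊕5c=84.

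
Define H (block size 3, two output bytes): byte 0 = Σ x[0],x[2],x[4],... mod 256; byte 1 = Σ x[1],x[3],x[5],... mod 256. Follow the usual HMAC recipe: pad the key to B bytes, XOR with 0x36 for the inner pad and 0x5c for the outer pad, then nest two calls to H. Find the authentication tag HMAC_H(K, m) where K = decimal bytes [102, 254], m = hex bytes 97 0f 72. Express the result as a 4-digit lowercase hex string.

6737

Key decimal bytes [102, 254] = 66 fe is 2 bytes ≤ B = 3; zero-pad to 3 bytes: K' = 66 fe 00.
K' ⊕ ipad = 50 c8 36.  K' ⊕ opad = 3a a2 5c.
Inner input = (K'⊕ipad) ∥ m = 50 c8 36 ∥ 97 0f 72.
Inner hash: even-index sum = 149 mod 256 = 149; odd-index sum = 465 mod 256 = 209 → 95 d1.
Outer input = (K'⊕opad) ∥ inner = 3a a2 5c ∥ 95 d1.
Outer hash (tag): even-index sum = 359 mod 256 = 103; odd-index sum = 311 mod 256 = 55 → 67 37.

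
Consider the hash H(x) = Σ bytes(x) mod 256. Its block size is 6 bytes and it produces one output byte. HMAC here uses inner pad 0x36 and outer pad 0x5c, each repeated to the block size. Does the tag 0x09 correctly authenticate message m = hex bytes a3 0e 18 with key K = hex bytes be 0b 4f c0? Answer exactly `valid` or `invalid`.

valid

Key hex bytes be 0b 4f c0 is 4 bytes ≤ B = 6; zero-pad to 6 bytes: K' = be 0b 4f c0 00 00.
K' ⊕ ipad = 88 3d 79 f6 36 36; K' ⊕ opad = e2 57 13 9c 5c 5c.
Inner hash: sum = 136+61+121+246+54+54+163+14+24 = 873; mod 256 = 105 → 69.
Outer hash (recomputed tag): sum = 226+87+19+156+92+92+105 = 777; mod 256 = 9 → 09.
Recomputed tag = 09; claimed = 09 → match.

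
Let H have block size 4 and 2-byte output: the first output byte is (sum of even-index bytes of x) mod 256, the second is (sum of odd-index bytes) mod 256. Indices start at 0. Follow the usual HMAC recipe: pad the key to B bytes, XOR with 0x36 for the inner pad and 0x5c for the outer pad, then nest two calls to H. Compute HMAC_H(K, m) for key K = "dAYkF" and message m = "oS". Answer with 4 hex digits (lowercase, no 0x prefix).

Key "dAYkF" = 64 41 59 6b 46 is 5 bytes > B = 4, so hash it first: H(key) = 03 ac, then zero-pad to 4 bytes: K' = 03 ac 00 00.
K' ⊕ ipad = 35 9a 36 36.  K' ⊕ opad = 5f f0 5c 5c.
Inner input = (K'⊕ipad) ∥ m = 35 9a 36 36 ∥ 6f 53.
Inner hash: even-index sum = 218 mod 256 = 218; odd-index sum = 291 mod 256 = 35 → da 23.
Outer input = (K'⊕opad) ∥ inner = 5f f0 5c 5c ∥ da 23.
Outer hash (tag): even-index sum = 405 mod 256 = 149; odd-index sum = 367 mod 256 = 111 → 95 6f.

956f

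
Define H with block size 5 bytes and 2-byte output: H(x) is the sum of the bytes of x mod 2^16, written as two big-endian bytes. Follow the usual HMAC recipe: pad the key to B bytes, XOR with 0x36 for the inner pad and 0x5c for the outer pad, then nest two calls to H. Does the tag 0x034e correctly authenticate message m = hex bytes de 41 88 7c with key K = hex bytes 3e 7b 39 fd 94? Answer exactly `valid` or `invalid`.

Key hex bytes 3e 7b 39 fd 94 is exactly B = 5 bytes: K' = 3e 7b 39 fd 94.
K' ⊕ ipad = 08 4d 0f cb a2; K' ⊕ opad = 62 27 65 a1 c8.
Inner hash: sum = 8+77+15+203+162+222+65+136+124 = 1012 → 03 f4.
Outer hash (recomputed tag): sum = 98+39+101+161+200+3+244 = 846 → 03 4e.
Recomputed tag = 034e; claimed = 034e → match.

valid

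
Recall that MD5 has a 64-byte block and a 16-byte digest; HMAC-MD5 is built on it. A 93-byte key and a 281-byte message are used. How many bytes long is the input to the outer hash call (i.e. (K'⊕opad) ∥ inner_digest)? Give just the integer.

80

Key is 93 > 64 bytes, so it is hashed to 16 bytes then zero-padded to 64: |K'| = 64.
Outer input = (K'⊕opad) ∥ H(inner) → 64 + 16 = 80 bytes.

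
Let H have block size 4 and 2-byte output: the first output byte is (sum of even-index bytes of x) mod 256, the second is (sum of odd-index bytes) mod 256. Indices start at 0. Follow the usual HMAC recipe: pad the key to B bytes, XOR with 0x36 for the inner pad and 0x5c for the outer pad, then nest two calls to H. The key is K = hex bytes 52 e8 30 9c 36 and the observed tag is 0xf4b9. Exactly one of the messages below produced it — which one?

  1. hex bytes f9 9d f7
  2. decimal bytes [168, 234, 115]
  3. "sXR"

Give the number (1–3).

1

Key hex bytes 52 e8 30 9c 36 is 5 bytes > B = 4, so hash it first: H(key) = b8 84, then zero-pad to 4 bytes: K' = b8 84 00 00.
K' ⊕ ipad = 8e b2 36 36; K' ⊕ opad = e4 d8 5c 5c.
m1: inner = H(8e b2 36 36 f9 9d f7) = b4 85; tag = H(e4 d8 5c 5c b4 85) = f4b9 ← matches
m2: inner = H(8e b2 36 36 a8 ea 73) = df d2; tag = H(e4 d8 5c 5c df d2) = 1f06
m3: inner = H(8e b2 36 36 73 58 52) = 89 40; tag = H(e4 d8 5c 5c 89 40) = c974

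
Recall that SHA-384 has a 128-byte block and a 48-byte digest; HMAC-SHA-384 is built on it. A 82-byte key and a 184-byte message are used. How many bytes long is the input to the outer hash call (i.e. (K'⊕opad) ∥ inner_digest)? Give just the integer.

Key is 82 ≤ 128 bytes, zero-padded: |K'| = 128.
Outer input = (K'⊕opad) ∥ H(inner) → 128 + 48 = 176 bytes.

176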